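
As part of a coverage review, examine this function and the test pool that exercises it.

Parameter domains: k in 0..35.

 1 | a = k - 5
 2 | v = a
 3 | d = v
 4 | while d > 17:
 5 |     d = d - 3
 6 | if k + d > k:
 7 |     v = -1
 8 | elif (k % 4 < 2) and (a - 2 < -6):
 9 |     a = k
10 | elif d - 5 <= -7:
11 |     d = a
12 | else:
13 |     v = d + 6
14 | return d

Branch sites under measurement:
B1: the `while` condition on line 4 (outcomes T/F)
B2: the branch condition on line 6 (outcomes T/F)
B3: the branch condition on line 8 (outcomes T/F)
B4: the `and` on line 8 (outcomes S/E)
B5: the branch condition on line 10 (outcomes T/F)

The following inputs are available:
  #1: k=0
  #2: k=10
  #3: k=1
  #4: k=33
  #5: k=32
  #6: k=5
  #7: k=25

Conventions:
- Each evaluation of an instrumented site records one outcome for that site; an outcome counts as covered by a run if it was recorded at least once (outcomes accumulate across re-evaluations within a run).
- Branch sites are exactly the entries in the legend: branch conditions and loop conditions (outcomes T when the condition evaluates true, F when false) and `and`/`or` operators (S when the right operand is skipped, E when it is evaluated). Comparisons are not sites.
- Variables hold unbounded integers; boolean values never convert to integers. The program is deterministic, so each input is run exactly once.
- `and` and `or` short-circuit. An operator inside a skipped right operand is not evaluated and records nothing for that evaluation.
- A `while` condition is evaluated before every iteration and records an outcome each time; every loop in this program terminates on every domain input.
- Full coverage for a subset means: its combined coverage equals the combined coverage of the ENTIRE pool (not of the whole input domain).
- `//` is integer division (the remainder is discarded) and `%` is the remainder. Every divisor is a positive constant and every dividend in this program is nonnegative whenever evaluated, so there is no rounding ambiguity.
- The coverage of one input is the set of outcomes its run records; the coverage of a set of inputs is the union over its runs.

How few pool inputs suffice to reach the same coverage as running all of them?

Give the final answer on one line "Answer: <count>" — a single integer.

input #1 (k=0): events B1->F, B2->F, B4->E, B3->T; covers B1=F, B2=F, B3=T, B4=E
input #2 (k=10): events B1->F, B2->T; covers B1=F, B2=T
input #3 (k=1): events B1->F, B2->F, B4->E, B3->F, B5->T; covers B1=F, B2=F, B3=F, B4=E, B5=T
input #4 (k=33): events B1->T, B1->T, B1->T, B1->T, B1->F, B2->T; covers B1=T, B1=F, B2=T
input #5 (k=32): events B1->T, B1->T, B1->T, B1->T, B1->F, B2->T; covers B1=T, B1=F, B2=T
input #6 (k=5): events B1->F, B2->F, B4->E, B3->F, B5->F; covers B1=F, B2=F, B3=F, B4=E, B5=F
input #7 (k=25): events B1->T, B1->F, B2->T; covers B1=T, B1=F, B2=T
union over all inputs: B1=T, B1=F, B2=T, B2=F, B3=T, B3=F, B4=E, B5=T, B5=F (9 outcomes)
size 1 is not enough: best union over all size-1 subsets is 5/9
size 2 is not enough: best union over all size-2 subsets is 7/9
size 3 is not enough: best union over all size-3 subsets is 8/9
at size 4, {1, 3, 4, 6} reaches all 9 outcomes; every lexicographically earlier size-4 subset fails

Answer: 4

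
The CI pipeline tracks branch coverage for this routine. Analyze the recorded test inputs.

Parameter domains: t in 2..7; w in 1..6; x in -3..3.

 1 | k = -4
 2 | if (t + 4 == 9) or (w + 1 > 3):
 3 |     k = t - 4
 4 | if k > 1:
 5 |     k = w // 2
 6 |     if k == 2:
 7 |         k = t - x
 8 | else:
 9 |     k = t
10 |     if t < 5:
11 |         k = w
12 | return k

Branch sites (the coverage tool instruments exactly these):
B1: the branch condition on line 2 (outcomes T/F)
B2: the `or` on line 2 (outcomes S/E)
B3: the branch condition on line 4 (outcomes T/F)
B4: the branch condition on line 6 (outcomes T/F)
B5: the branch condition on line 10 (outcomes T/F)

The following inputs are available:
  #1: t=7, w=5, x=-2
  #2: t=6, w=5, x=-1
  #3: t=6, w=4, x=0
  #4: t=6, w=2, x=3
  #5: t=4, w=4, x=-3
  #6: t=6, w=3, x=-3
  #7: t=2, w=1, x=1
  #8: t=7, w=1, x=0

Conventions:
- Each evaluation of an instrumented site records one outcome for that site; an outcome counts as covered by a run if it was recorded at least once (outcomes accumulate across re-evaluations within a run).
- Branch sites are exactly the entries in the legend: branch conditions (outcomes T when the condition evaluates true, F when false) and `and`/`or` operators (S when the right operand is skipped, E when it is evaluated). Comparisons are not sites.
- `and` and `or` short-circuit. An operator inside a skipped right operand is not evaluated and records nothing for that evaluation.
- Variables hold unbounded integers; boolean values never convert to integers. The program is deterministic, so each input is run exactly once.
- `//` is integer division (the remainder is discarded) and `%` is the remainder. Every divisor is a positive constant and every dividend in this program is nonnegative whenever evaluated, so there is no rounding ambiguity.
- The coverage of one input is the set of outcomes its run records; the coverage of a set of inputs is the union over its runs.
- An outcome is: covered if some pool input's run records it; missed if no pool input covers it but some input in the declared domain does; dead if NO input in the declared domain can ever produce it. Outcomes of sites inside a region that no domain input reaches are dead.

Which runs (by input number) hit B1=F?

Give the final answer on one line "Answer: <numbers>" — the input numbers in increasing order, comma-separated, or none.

input #1 (t=7, w=5, x=-2): does not record B1=F
input #2 (t=6, w=5, x=-1): does not record B1=F
input #3 (t=6, w=4, x=0): does not record B1=F
input #4 (t=6, w=2, x=3): records B1=F
input #5 (t=4, w=4, x=-3): does not record B1=F
input #6 (t=6, w=3, x=-3): does not record B1=F
input #7 (t=2, w=1, x=1): records B1=F
input #8 (t=7, w=1, x=0): records B1=F

Answer: 4, 7, 8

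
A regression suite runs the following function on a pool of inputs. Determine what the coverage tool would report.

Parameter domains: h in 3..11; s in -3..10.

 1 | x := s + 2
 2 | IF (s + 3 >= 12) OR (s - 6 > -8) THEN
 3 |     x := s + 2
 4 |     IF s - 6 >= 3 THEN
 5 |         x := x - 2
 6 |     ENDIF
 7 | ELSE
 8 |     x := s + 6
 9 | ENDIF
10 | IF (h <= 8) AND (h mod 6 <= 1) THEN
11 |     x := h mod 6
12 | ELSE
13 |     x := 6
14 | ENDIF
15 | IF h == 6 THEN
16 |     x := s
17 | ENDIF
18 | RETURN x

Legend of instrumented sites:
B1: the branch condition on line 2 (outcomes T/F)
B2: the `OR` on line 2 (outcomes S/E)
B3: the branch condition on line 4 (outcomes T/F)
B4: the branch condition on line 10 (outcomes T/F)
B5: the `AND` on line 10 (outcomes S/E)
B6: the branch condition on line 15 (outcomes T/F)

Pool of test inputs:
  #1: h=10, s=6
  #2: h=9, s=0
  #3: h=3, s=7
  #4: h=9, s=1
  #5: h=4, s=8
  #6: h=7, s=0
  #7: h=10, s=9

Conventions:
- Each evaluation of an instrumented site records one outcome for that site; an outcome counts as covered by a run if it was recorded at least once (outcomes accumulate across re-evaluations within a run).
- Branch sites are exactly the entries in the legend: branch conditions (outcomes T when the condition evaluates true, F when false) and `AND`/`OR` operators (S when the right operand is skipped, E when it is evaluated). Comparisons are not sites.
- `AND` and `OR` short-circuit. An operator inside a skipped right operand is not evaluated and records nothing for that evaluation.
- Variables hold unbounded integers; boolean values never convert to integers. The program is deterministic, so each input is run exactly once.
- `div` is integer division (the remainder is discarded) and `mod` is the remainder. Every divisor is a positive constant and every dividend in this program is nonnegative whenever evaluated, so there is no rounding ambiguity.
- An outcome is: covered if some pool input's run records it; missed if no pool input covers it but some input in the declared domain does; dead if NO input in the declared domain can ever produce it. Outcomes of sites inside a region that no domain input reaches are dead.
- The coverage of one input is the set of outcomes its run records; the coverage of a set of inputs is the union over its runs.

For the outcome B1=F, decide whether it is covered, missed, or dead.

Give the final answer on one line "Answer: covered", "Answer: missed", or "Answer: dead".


no pool input records B1=F
but domain input (h=3, s=-3) does record it -> reachable, so missed
Answer: missed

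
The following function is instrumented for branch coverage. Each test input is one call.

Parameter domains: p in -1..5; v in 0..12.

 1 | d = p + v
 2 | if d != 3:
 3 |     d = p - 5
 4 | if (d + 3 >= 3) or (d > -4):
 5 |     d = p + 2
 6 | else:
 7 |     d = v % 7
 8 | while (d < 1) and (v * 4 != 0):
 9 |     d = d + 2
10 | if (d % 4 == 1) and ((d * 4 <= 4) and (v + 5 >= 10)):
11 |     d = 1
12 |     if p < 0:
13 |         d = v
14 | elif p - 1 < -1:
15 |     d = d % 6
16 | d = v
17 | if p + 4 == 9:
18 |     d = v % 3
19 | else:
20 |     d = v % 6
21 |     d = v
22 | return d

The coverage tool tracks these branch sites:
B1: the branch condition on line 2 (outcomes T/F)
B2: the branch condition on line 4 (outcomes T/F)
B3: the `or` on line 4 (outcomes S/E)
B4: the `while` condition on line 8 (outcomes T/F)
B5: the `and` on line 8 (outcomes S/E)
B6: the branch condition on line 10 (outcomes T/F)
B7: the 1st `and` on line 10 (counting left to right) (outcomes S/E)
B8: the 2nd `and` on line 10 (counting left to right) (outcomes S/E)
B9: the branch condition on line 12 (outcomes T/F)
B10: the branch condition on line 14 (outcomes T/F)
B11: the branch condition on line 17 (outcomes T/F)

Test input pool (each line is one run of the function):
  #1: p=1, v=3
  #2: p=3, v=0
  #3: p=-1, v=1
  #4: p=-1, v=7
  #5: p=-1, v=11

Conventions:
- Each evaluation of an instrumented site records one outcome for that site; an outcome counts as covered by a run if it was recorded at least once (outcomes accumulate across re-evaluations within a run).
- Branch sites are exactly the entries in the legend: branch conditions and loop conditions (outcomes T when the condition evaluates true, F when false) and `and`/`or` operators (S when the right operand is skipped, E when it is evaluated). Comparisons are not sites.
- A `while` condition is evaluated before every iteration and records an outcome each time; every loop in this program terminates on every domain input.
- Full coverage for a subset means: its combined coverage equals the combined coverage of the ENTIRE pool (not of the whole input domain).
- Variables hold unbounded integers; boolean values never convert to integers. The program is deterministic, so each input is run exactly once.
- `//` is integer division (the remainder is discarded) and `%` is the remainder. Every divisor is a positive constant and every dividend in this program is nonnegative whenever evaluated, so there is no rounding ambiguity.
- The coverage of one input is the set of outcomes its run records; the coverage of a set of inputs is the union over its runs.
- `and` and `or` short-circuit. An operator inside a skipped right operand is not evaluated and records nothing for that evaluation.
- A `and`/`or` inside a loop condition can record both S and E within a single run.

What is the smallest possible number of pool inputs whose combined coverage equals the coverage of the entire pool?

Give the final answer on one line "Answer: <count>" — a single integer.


input #1, p=1, v=3: events B1->T, B3->E, B2->F, B5->S, B4->F, B7->S, B6->F, B10->F, B11->F; outcomes B1=T, B2=F, B3=E, B4=F, B5=S, B6=F, B7=S, B10=F, B11=F
input #2, p=3, v=0: events B1->F, B3->S, B2->T, B5->S, B4->F, B7->E, B8->S, B6->F, B10->F, B11->F; outcomes B1=F, B2=T, B3=S, B4=F, B5=S, B6=F, B7=E, B8=S, B10=F, B11=F
input #3, p=-1, v=1: events B1->T, B3->E, B2->F, B5->S, B4->F, B7->E, B8->E, B6->F, B10->T, B11->F; outcomes B1=T, B2=F, B3=E, B4=F, B5=S, B6=F, B7=E, B8=E, B10=T, B11=F
input #4, p=-1, v=7: events B1->T, B3->E, B2->F, B5->E, B4->T, B5->S, B4->F, B7->S, B6->F, B10->T, B11->F; outcomes B1=T, B2=F, B3=E, B4=T, B4=F, B5=S, B5=E, B6=F, B7=S, B10=T, B11=F
input #5, p=-1, v=11: events B1->T, B3->E, B2->F, B5->S, B4->F, B7->S, B6->F, B10->T, B11->F; outcomes B1=T, B2=F, B3=E, B4=F, B5=S, B6=F, B7=S, B10=T, B11=F
together the pool reaches 18 outcomes: B1=T, B1=F, B2=T, B2=F, B3=S, B3=E, B4=T, B4=F, B5=S, B5=E, B6=F, B7=S, B7=E, B8=S, B8=E, B10=T, B10=F, B11=F
checked all size-1 subsets: none covers 18 outcomes (max 11/18)
checked all size-2 subsets: none covers 18 outcomes (max 17/18)
size 3: inputs {2, 3, 4} cover all 18 outcomes, and no lexicographically smaller subset of this size does
Answer: 3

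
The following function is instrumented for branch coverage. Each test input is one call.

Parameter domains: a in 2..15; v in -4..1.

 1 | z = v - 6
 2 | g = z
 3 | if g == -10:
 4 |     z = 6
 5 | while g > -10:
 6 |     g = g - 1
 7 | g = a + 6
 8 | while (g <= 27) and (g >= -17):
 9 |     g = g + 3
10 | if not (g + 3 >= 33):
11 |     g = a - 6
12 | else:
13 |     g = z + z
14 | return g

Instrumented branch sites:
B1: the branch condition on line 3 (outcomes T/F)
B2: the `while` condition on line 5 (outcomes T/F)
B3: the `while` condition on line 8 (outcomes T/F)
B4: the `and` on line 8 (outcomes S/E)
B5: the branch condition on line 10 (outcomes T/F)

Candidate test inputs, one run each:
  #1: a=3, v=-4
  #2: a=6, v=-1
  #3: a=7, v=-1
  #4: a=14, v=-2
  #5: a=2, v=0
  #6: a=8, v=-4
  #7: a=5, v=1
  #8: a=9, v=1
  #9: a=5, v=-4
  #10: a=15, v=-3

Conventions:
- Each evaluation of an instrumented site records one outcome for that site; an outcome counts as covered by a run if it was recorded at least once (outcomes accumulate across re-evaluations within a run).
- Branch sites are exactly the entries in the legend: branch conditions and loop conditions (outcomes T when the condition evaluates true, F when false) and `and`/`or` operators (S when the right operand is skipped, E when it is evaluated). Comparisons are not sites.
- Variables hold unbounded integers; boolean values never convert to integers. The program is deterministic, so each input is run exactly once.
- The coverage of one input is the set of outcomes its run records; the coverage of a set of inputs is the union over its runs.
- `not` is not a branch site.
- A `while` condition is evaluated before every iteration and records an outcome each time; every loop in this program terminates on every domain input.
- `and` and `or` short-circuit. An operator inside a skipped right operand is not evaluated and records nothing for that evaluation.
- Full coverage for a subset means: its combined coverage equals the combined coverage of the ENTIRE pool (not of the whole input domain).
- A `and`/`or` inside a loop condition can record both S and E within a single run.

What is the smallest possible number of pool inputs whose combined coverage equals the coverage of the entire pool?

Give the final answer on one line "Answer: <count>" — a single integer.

#1 (a=3, v=-4) -> B1->T, B2->F, B4->E, B3->T, B4->E, B3->T, B4->E, B3->T, B4->E, B3->T, B4->E, B3->T, B4->E, B3->T, ...; covered: B1=T, B2=F, B3=T, B3=F, B4=S, B4=E, B5=F
#2 (a=6, v=-1) -> B1->F, B2->T, B2->T, B2->T, B2->F, B4->E, B3->T, B4->E, B3->T, B4->E, B3->T, B4->E, B3->T, B4->E, ...; covered: B1=F, B2=T, B2=F, B3=T, B3=F, B4=S, B4=E, B5=F
#3 (a=7, v=-1) -> B1->F, B2->T, B2->T, B2->T, B2->F, B4->E, B3->T, B4->E, B3->T, B4->E, B3->T, B4->E, B3->T, B4->E, ...; covered: B1=F, B2=T, B2=F, B3=T, B3=F, B4=S, B4=E, B5=T
#4 (a=14, v=-2) -> B1->F, B2->T, B2->T, B2->F, B4->E, B3->T, B4->E, B3->T, B4->E, B3->T, B4->S, B3->F, B5->T; covered: B1=F, B2=T, B2=F, B3=T, B3=F, B4=S, B4=E, B5=T
#5 (a=2, v=0) -> B1->F, B2->T, B2->T, B2->T, B2->T, B2->F, B4->E, B3->T, B4->E, B3->T, B4->E, B3->T, B4->E, B3->T, ...; covered: B1=F, B2=T, B2=F, B3=T, B3=F, B4=S, B4=E, B5=T
#6 (a=8, v=-4) -> B1->T, B2->F, B4->E, B3->T, B4->E, B3->T, B4->E, B3->T, B4->E, B3->T, B4->E, B3->T, B4->S, B3->F, ...; covered: B1=T, B2=F, B3=T, B3=F, B4=S, B4=E, B5=T
#7 (a=5, v=1) -> B1->F, B2->T, B2->T, B2->T, B2->T, B2->T, B2->F, B4->E, B3->T, B4->E, B3->T, B4->E, B3->T, B4->E, ...; covered: B1=F, B2=T, B2=F, B3=T, B3=F, B4=S, B4=E, B5=T
#8 (a=9, v=1) -> B1->F, B2->T, B2->T, B2->T, B2->T, B2->T, B2->F, B4->E, B3->T, B4->E, B3->T, B4->E, B3->T, B4->E, ...; covered: B1=F, B2=T, B2=F, B3=T, B3=F, B4=S, B4=E, B5=F
#9 (a=5, v=-4) -> B1->T, B2->F, B4->E, B3->T, B4->E, B3->T, B4->E, B3->T, B4->E, B3->T, B4->E, B3->T, B4->E, B3->T, ...; covered: B1=T, B2=F, B3=T, B3=F, B4=S, B4=E, B5=T
#10 (a=15, v=-3) -> B1->F, B2->T, B2->F, B4->E, B3->T, B4->E, B3->T, B4->E, B3->T, B4->S, B3->F, B5->F; covered: B1=F, B2=T, B2=F, B3=T, B3=F, B4=S, B4=E, B5=F
the full pool covers 10 outcomes: B1=T, B1=F, B2=T, B2=F, B3=T, B3=F, B4=S, B4=E, B5=T, B5=F
checked all size-1 subsets: none covers 10 outcomes (max 8/10)
the canonical winner is {1, 3}: size 2, full 10-outcome coverage, earliest index list among size-2 covers

Answer: 2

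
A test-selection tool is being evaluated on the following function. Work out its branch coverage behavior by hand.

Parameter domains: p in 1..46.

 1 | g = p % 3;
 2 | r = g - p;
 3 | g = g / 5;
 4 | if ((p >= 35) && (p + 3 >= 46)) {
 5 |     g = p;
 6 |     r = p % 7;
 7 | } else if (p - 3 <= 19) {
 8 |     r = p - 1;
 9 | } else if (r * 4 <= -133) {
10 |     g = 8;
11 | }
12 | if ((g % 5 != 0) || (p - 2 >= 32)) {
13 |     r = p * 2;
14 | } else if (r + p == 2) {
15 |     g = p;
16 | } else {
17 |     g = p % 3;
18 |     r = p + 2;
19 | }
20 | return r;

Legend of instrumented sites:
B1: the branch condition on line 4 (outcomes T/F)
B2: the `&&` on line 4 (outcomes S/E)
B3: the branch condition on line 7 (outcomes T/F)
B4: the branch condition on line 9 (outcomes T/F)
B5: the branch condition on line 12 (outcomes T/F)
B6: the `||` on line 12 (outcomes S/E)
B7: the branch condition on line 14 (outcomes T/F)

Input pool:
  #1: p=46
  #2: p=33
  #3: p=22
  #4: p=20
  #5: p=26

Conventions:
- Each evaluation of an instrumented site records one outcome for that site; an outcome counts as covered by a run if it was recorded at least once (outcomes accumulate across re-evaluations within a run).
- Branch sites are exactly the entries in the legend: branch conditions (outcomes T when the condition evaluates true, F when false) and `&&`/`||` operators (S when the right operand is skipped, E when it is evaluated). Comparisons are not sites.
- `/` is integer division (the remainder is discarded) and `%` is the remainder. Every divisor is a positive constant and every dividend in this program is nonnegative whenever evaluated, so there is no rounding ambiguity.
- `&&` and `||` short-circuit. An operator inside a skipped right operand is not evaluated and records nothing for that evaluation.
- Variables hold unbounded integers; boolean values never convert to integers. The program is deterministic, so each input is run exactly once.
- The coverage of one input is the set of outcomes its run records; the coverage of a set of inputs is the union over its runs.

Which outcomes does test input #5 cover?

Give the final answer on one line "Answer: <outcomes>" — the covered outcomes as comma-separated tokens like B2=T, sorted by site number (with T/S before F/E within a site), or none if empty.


Running input #5 (p=26), event by event:
  B2->S, B1->F, B3->F, B4->F, B6->E, B5->F, B7->T
deduplicating events, the covered set is: B1=F, B2=S, B3=F, B4=F, B5=F, B6=E, B7=T
Answer: B1=F, B2=S, B3=F, B4=F, B5=F, B6=E, B7=T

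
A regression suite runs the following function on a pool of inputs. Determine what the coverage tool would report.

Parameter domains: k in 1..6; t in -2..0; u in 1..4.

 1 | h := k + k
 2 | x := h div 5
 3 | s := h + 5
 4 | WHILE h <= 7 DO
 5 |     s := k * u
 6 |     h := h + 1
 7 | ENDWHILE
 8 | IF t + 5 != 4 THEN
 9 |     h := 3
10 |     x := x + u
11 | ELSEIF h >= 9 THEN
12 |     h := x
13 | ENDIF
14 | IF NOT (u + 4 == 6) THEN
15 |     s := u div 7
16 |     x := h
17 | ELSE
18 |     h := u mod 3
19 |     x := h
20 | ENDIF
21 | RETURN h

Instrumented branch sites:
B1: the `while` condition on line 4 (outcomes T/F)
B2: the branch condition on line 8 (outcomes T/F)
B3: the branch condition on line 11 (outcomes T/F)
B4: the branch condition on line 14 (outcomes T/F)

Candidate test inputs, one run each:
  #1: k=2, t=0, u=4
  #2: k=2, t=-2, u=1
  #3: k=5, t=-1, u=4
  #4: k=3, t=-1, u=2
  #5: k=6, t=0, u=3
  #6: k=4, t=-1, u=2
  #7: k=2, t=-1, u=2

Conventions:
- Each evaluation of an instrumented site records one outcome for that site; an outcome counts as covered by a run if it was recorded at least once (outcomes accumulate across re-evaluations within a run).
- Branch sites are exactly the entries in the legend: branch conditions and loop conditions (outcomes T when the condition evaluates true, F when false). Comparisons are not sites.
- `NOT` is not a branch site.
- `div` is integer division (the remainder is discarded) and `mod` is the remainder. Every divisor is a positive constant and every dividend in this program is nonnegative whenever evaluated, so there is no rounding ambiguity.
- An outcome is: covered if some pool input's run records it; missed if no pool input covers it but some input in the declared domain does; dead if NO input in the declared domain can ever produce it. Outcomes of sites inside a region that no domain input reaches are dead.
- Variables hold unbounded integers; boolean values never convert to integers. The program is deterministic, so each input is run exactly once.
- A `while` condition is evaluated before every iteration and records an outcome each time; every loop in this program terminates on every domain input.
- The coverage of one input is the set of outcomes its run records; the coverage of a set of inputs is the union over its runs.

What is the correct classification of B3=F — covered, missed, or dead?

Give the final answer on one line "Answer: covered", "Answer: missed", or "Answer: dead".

B3=F is recorded by pool input(s) 4, 6, 7 -> covered

Answer: covered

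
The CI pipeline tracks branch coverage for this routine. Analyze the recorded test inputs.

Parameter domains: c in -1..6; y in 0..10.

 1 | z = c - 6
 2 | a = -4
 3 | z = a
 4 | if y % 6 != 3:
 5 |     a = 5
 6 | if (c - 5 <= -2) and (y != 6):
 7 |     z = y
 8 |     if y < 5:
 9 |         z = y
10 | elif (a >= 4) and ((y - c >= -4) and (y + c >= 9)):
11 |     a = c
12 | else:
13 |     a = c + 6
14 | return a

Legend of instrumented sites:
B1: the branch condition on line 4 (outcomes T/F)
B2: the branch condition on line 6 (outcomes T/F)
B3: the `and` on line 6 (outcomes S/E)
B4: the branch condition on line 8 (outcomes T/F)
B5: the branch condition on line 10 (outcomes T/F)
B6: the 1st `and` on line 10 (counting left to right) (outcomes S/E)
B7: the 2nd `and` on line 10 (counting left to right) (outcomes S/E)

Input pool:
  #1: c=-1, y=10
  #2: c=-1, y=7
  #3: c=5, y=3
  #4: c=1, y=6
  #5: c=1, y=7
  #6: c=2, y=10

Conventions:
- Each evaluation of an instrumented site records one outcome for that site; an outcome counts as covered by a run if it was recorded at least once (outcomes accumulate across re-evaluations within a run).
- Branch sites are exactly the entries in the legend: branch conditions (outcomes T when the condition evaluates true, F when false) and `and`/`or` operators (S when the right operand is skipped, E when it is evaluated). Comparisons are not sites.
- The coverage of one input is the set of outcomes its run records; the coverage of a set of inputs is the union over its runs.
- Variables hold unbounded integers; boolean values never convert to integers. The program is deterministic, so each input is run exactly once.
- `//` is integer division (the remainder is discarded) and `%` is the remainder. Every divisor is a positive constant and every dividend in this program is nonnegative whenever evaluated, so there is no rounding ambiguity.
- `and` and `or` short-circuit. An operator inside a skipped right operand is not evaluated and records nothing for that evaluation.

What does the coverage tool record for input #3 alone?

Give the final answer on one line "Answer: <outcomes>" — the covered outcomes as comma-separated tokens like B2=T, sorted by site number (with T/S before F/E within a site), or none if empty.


Tracing the run of input #3 (c=5, y=3):
  B1->F, B3->S, B2->F, B6->S, B5->F
as a set, this run covers: B1=F, B2=F, B3=S, B5=F, B6=S
Answer: B1=F, B2=F, B3=S, B5=F, B6=S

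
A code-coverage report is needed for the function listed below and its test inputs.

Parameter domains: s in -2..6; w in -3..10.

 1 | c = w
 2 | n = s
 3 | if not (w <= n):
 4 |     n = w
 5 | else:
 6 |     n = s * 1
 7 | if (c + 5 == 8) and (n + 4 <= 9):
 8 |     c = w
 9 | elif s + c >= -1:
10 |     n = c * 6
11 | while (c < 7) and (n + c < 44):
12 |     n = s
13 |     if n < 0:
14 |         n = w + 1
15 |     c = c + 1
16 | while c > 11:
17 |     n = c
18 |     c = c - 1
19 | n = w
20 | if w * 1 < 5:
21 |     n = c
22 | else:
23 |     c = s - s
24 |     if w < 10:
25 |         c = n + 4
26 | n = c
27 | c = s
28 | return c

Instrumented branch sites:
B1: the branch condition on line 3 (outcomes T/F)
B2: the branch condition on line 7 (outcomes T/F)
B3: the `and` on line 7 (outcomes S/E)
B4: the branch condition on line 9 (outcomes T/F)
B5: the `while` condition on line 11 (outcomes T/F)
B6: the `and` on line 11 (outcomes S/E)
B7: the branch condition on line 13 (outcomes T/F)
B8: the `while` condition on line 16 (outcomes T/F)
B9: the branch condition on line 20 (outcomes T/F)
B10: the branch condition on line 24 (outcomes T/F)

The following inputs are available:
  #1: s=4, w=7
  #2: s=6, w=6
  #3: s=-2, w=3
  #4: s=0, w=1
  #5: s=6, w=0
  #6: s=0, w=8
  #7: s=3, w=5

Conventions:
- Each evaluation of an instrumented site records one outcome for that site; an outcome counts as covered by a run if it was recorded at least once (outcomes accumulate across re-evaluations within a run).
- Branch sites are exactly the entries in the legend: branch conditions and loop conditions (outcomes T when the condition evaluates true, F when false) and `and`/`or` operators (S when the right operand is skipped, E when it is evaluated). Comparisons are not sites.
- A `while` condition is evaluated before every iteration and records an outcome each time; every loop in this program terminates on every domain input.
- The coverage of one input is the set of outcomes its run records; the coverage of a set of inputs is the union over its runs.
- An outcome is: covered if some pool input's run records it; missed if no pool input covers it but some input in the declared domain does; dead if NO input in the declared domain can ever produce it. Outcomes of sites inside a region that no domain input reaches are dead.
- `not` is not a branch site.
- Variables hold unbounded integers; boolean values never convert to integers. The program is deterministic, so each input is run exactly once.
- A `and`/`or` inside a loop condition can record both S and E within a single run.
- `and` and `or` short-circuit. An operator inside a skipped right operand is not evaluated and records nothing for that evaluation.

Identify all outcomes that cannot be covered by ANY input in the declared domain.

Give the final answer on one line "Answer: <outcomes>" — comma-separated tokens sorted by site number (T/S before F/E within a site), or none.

exhaustive pass over the 126-input domain:
  B8=T: never recorded by any domain input -> dead
  reachable outcomes have witnesses, e.g. B1=T (e.g. s=-2, w=-1), B1=F (e.g. s=-2, w=-3), B2=T (e.g. s=-2, w=3), B2=F (e.g. s=-2, w=-3)

Answer: B8=T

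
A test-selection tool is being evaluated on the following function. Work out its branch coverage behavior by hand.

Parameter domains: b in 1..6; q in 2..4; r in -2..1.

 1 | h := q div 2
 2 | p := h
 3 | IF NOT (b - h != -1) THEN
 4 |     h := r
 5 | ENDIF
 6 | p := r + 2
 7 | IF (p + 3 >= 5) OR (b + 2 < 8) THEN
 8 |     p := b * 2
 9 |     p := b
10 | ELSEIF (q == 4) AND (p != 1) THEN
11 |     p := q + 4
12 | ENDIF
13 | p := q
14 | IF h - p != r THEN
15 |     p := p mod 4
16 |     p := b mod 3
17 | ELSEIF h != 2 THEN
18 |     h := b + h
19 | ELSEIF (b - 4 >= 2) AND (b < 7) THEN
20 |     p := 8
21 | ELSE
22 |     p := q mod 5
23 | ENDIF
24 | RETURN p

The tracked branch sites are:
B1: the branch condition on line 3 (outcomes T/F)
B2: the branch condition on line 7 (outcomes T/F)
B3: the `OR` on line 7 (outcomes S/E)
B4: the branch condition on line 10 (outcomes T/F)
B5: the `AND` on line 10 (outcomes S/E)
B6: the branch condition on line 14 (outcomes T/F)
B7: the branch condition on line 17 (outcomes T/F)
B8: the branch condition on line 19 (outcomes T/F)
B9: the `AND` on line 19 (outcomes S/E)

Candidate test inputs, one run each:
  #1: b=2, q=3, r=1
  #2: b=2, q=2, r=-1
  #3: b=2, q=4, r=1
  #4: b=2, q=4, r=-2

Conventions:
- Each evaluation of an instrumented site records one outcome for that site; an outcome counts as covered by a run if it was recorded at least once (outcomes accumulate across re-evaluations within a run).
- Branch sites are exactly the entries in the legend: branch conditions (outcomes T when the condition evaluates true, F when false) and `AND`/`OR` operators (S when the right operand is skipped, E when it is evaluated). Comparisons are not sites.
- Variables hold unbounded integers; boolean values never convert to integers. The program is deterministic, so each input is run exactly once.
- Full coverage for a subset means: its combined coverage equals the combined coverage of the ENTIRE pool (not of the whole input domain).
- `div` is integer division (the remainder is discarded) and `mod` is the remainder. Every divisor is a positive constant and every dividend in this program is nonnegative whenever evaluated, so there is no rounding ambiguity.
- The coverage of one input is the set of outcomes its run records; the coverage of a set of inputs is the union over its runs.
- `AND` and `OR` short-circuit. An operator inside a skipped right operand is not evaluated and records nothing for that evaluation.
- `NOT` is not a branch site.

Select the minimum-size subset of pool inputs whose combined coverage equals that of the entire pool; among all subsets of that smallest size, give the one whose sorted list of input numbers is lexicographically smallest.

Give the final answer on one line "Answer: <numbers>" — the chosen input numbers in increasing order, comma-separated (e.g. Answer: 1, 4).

input #1 (b=2, q=3, r=1): events B1->F, B3->S, B2->T, B6->T; covers B1=F, B2=T, B3=S, B6=T
input #2 (b=2, q=2, r=-1): events B1->F, B3->E, B2->T, B6->F, B7->T; covers B1=F, B2=T, B3=E, B6=F, B7=T
input #3 (b=2, q=4, r=1): events B1->F, B3->S, B2->T, B6->T; covers B1=F, B2=T, B3=S, B6=T
input #4 (b=2, q=4, r=-2): events B1->F, B3->E, B2->T, B6->F, B7->F, B9->S, B8->F; covers B1=F, B2=T, B3=E, B6=F, B7=F, B8=F, B9=S
together the pool reaches 10 outcomes: B1=F, B2=T, B3=S, B3=E, B6=T, B6=F, B7=T, B7=F, B8=F, B9=S
no size-1 subset reaches all 10 outcomes (best union: 7/10)
no size-2 subset reaches all 10 outcomes (best union: 9/10)
at size 3, {1, 2, 4} reaches all 10 outcomes; every lexicographically earlier size-3 subset fails

Answer: 1, 2, 4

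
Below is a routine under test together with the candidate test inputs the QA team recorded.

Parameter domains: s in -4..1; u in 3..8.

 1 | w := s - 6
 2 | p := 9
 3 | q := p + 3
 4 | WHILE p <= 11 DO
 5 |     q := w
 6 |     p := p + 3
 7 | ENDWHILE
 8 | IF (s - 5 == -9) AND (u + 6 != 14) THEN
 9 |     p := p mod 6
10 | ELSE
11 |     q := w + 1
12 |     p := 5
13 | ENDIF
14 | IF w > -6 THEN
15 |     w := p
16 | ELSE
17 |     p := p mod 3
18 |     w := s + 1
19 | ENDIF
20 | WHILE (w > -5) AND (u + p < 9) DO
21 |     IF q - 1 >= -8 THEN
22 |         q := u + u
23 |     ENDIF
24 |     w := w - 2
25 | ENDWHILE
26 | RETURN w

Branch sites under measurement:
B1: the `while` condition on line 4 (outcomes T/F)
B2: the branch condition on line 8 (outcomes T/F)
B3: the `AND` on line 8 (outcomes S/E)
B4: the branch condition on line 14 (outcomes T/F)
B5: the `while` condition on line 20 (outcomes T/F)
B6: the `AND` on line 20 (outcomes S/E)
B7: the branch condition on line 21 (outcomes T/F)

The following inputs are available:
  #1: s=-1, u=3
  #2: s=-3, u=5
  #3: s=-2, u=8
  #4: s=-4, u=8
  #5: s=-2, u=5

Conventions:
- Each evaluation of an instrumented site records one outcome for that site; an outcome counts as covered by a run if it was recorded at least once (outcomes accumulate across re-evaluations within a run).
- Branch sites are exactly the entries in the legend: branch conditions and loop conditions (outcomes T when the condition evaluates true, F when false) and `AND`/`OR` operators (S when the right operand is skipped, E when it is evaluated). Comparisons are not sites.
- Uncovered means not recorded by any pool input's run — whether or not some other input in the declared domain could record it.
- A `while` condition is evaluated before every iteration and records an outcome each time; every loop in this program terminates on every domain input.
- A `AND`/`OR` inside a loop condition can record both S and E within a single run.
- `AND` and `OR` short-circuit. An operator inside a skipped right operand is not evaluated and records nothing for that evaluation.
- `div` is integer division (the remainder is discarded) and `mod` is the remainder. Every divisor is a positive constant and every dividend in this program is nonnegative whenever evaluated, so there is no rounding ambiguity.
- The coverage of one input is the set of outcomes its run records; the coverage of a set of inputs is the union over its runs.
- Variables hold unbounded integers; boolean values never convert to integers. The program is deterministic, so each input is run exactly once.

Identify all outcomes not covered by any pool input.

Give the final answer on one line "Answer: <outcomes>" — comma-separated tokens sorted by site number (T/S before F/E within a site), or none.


input #1 (s=-1, u=3): covers B1=T, B1=F, B2=F, B3=S, B4=F, B5=T, B5=F, B6=S, B6=E, B7=T
input #2 (s=-3, u=5): covers B1=T, B1=F, B2=F, B3=S, B4=F, B5=T, B5=F, B6=S, B6=E, B7=F
input #3 (s=-2, u=8): covers B1=T, B1=F, B2=F, B3=S, B4=F, B5=F, B6=E
input #4 (s=-4, u=8): covers B1=T, B1=F, B2=F, B3=E, B4=F, B5=F, B6=E
input #5 (s=-2, u=5): covers B1=T, B1=F, B2=F, B3=S, B4=F, B5=T, B5=F, B6=S, B6=E, B7=T
union over the pool: B1=T, B1=F, B2=F, B3=S, B3=E, B4=F, B5=T, B5=F, B6=S, B6=E, B7=T, B7=F
uncovered (2 of 14): B2=T, B4=T
Answer: B2=T, B4=T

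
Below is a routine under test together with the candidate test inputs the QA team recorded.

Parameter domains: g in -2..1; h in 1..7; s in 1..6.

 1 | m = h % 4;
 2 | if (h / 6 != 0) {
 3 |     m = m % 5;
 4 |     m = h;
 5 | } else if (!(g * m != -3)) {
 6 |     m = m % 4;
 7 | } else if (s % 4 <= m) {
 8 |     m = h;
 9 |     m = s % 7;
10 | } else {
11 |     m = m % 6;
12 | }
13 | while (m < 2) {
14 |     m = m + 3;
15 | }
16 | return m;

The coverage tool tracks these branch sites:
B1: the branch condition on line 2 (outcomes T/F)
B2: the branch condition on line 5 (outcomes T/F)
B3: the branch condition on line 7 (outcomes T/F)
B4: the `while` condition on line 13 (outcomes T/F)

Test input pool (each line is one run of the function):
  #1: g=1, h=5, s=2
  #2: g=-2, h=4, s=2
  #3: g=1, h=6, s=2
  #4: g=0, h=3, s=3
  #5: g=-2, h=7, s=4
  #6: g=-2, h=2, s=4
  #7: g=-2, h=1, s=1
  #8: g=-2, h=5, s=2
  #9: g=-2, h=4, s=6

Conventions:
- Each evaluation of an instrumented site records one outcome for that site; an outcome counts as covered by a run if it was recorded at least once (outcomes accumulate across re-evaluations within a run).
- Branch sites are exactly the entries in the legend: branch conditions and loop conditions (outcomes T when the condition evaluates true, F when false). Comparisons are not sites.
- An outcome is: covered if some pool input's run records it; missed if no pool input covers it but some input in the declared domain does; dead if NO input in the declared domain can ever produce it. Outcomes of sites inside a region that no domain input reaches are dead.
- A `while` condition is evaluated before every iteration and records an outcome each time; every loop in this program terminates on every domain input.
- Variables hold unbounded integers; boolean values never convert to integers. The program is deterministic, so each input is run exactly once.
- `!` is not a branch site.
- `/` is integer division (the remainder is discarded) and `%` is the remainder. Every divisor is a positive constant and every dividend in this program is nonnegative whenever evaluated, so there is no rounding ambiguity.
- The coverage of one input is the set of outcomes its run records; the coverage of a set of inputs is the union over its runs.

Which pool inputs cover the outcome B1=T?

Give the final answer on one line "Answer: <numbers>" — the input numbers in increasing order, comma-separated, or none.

input #1 (g=1, h=5, s=2): never hits B1=T
input #2 (g=-2, h=4, s=2): never hits B1=T
input #3 (g=1, h=6, s=2): hits B1=T
input #4 (g=0, h=3, s=3): never hits B1=T
input #5 (g=-2, h=7, s=4): hits B1=T
input #6 (g=-2, h=2, s=4): never hits B1=T
input #7 (g=-2, h=1, s=1): never hits B1=T
input #8 (g=-2, h=5, s=2): never hits B1=T
input #9 (g=-2, h=4, s=6): never hits B1=T

Answer: 3, 5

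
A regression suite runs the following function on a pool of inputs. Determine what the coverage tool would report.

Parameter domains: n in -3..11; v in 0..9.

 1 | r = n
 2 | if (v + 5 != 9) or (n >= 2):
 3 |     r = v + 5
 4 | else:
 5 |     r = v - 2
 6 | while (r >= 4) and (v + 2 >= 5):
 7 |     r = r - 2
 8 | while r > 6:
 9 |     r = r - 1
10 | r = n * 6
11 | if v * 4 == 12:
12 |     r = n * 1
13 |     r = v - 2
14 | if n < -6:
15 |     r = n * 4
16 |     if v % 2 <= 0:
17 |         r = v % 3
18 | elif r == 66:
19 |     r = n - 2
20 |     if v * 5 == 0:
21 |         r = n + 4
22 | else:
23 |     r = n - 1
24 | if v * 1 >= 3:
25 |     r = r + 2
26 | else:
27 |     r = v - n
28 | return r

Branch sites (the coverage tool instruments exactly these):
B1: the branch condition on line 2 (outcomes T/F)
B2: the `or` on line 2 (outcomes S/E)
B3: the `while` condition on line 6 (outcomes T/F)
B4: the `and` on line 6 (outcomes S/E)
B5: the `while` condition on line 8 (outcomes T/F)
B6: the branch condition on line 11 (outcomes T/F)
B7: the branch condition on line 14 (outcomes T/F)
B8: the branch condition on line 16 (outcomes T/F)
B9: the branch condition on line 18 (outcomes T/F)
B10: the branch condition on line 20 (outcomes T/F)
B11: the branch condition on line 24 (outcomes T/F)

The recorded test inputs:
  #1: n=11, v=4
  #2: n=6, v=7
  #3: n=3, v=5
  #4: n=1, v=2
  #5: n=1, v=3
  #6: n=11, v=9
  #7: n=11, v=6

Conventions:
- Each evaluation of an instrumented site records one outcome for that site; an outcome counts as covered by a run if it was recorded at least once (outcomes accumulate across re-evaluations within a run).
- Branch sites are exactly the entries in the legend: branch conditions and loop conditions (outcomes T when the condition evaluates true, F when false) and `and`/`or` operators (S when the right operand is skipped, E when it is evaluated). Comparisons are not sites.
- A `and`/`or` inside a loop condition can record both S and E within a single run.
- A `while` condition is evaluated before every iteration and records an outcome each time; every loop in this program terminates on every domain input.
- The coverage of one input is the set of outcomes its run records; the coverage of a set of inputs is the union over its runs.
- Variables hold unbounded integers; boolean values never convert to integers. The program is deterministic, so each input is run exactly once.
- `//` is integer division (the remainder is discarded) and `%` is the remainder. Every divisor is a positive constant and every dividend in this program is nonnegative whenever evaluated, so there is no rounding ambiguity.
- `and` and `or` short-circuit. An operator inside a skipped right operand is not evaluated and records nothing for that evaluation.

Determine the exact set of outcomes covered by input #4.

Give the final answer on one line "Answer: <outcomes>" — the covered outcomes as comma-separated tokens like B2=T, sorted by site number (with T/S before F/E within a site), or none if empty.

Running input #4 (n=1, v=2), event by event:
  B2->S, B1->T, B4->E, B3->F, B5->T, B5->F, B6->F, B7->F, B9->F, B11->F
distinct outcomes covered: B1=T, B2=S, B3=F, B4=E, B5=T, B5=F, B6=F, B7=F, B9=F, B11=F

Answer: B1=T, B2=S, B3=F, B4=E, B5=T, B5=F, B6=F, B7=F, B9=F, B11=F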